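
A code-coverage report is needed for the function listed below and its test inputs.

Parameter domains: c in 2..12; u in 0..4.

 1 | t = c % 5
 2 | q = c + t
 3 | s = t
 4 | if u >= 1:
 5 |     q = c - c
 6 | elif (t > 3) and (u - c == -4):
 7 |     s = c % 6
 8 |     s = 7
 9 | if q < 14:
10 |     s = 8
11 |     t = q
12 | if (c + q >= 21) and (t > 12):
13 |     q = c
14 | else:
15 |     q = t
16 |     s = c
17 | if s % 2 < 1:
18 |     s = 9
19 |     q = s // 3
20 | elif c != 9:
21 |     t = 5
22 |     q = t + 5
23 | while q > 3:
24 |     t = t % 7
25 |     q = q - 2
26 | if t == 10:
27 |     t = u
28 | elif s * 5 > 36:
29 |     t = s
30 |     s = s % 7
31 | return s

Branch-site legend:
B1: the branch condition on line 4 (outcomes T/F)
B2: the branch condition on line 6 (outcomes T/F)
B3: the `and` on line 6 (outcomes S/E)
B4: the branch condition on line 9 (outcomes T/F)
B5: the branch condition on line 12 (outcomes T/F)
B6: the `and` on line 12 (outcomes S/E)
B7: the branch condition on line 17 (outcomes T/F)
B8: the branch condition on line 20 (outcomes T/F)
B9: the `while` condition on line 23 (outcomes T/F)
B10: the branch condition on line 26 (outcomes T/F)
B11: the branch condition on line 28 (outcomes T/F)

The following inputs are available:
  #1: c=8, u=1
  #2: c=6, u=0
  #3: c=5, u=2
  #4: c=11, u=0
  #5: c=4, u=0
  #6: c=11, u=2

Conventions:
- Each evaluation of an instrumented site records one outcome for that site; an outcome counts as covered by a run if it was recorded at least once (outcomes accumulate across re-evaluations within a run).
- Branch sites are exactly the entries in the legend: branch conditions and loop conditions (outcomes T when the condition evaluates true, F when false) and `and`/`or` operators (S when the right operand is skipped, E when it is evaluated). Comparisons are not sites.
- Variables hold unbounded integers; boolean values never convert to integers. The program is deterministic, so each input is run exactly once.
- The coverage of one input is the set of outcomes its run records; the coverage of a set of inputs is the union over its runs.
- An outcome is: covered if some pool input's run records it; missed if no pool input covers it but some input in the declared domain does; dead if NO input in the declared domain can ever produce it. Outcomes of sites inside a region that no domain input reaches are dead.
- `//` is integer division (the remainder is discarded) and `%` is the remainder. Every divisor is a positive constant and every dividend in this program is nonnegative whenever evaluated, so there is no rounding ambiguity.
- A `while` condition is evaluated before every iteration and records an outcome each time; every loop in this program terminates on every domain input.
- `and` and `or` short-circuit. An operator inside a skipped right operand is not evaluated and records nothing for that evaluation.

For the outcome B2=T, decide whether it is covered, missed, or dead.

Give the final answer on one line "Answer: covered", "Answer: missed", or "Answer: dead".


B2=T is recorded by pool input(s) 5 -> covered
Answer: covered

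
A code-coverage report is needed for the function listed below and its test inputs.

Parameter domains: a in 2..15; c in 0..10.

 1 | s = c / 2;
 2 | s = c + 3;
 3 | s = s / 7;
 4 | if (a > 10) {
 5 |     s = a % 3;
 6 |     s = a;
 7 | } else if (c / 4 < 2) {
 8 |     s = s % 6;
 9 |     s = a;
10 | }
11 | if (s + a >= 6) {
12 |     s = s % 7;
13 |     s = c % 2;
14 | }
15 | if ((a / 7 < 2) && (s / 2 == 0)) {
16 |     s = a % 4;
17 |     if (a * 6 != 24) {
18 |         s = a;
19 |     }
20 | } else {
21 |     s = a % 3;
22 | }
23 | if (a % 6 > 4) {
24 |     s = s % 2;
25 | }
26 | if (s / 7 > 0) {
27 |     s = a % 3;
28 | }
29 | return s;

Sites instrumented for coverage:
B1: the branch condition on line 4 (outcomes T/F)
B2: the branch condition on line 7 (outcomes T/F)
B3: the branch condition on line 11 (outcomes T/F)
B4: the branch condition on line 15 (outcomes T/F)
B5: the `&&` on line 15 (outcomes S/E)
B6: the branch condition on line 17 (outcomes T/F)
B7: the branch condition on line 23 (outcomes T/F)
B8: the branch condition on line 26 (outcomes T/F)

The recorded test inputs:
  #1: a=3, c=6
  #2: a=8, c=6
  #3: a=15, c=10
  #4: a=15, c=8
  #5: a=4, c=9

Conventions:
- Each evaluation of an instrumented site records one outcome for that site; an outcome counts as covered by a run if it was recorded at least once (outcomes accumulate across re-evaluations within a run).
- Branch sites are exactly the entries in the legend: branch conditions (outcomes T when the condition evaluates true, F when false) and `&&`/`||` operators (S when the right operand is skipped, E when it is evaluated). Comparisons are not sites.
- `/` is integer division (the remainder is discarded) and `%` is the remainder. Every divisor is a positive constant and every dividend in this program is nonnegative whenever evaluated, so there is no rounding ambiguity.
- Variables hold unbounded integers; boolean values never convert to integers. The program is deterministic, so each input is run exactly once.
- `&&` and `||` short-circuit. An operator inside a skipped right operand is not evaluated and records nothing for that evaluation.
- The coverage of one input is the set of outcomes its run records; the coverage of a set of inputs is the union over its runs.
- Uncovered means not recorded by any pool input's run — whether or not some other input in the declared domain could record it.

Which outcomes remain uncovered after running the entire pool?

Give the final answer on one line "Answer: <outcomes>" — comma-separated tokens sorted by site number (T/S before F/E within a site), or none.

input #1 (a=3, c=6): events B1->F, B2->T, B3->T, B5->E, B4->T, B6->T, B7->F, B8->F; covers B1=F, B2=T, B3=T, B4=T, B5=E, B6=T, B7=F, B8=F
input #2 (a=8, c=6): events B1->F, B2->T, B3->T, B5->E, B4->T, B6->T, B7->F, B8->T; covers B1=F, B2=T, B3=T, B4=T, B5=E, B6=T, B7=F, B8=T
input #3 (a=15, c=10): events B1->T, B3->T, B5->S, B4->F, B7->F, B8->F; covers B1=T, B3=T, B4=F, B5=S, B7=F, B8=F
input #4 (a=15, c=8): events B1->T, B3->T, B5->S, B4->F, B7->F, B8->F; covers B1=T, B3=T, B4=F, B5=S, B7=F, B8=F
input #5 (a=4, c=9): events B1->F, B2->F, B3->F, B5->E, B4->T, B6->F, B7->F, B8->F; covers B1=F, B2=F, B3=F, B4=T, B5=E, B6=F, B7=F, B8=F
union over the pool: B1=T, B1=F, B2=T, B2=F, B3=T, B3=F, B4=T, B4=F, B5=S, B5=E, B6=T, B6=F, B7=F, B8=T, B8=F
uncovered (1 of 16): B7=T

Answer: B7=T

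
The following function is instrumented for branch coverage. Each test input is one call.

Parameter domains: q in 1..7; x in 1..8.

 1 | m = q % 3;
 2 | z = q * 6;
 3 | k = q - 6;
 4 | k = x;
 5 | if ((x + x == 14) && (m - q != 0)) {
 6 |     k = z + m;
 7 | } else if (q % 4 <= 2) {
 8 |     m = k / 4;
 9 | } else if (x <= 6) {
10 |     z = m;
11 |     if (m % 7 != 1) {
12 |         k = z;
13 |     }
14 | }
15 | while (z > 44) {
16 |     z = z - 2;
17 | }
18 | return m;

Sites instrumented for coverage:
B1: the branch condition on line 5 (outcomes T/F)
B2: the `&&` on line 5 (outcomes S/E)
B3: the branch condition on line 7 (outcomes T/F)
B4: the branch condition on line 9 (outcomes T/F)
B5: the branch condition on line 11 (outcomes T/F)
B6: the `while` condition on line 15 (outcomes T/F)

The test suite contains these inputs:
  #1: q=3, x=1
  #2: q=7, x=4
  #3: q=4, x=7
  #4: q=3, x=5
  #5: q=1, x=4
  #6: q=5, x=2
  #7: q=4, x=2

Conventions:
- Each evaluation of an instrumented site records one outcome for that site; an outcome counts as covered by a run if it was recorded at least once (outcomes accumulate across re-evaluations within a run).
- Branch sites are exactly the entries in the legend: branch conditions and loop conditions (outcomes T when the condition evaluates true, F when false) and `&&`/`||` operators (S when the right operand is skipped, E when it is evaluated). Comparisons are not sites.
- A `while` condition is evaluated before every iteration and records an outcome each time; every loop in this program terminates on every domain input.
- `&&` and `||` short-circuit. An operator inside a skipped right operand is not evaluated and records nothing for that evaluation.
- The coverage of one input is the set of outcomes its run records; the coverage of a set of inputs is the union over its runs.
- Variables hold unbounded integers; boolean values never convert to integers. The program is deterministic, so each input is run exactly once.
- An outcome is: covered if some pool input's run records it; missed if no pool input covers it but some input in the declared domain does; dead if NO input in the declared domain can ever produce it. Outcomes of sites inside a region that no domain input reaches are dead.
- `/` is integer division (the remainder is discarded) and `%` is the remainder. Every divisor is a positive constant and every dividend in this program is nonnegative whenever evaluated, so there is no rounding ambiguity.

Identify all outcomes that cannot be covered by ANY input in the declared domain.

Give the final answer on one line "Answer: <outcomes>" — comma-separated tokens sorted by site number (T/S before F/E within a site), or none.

checking every outcome against all 56 domain inputs:
  B6=T: zero occurrences over every domain input -> dead
  reachable outcomes have witnesses, e.g. B1=T (e.g. q=3, x=7), B1=F (e.g. q=1, x=1), B2=S (e.g. q=1, x=1), B2=E (e.g. q=1, x=7)

Answer: B6=T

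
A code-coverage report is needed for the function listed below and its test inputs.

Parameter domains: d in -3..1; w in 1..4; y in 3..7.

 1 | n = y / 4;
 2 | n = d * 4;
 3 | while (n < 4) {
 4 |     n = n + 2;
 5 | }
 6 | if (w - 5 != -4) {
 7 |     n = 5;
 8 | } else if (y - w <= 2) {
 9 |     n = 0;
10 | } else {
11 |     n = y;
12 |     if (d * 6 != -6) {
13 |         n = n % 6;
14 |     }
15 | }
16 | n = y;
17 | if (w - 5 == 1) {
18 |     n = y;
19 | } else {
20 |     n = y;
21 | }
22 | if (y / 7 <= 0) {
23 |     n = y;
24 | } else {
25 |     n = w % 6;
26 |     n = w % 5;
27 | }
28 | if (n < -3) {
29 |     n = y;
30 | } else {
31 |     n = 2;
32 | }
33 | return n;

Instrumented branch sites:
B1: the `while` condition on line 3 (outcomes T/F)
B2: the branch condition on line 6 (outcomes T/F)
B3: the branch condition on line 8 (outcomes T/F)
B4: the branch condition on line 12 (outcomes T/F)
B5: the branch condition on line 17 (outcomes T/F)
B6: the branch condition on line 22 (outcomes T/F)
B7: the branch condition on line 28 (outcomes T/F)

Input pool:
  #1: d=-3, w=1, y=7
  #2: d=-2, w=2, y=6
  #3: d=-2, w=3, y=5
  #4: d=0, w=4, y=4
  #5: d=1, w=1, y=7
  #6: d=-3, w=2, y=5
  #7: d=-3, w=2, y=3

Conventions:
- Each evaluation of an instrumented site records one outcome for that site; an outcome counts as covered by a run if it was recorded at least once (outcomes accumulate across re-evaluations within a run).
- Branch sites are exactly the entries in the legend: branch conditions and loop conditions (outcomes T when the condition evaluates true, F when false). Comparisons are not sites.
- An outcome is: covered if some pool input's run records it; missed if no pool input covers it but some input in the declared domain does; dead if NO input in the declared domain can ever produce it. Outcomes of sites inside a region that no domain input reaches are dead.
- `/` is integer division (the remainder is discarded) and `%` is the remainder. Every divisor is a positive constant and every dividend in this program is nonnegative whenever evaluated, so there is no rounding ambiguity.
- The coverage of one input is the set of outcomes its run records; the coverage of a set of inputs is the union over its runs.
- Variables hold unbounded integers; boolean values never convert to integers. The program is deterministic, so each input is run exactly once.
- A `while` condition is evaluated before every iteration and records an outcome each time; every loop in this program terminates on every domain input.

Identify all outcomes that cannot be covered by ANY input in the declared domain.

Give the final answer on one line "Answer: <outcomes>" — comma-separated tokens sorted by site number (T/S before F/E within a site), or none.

sweeping the full domain (100 inputs) for each outcome:
  B5=T: never recorded by any domain input -> dead
  B7=T: never recorded by any domain input -> dead
  reachable outcomes have witnesses, e.g. B1=T (e.g. d=-3, w=1, y=3), B1=F (e.g. d=-3, w=1, y=3), B2=T (e.g. d=-3, w=2, y=3), B2=F (e.g. d=-3, w=1, y=3)

Answer: B5=T, B7=T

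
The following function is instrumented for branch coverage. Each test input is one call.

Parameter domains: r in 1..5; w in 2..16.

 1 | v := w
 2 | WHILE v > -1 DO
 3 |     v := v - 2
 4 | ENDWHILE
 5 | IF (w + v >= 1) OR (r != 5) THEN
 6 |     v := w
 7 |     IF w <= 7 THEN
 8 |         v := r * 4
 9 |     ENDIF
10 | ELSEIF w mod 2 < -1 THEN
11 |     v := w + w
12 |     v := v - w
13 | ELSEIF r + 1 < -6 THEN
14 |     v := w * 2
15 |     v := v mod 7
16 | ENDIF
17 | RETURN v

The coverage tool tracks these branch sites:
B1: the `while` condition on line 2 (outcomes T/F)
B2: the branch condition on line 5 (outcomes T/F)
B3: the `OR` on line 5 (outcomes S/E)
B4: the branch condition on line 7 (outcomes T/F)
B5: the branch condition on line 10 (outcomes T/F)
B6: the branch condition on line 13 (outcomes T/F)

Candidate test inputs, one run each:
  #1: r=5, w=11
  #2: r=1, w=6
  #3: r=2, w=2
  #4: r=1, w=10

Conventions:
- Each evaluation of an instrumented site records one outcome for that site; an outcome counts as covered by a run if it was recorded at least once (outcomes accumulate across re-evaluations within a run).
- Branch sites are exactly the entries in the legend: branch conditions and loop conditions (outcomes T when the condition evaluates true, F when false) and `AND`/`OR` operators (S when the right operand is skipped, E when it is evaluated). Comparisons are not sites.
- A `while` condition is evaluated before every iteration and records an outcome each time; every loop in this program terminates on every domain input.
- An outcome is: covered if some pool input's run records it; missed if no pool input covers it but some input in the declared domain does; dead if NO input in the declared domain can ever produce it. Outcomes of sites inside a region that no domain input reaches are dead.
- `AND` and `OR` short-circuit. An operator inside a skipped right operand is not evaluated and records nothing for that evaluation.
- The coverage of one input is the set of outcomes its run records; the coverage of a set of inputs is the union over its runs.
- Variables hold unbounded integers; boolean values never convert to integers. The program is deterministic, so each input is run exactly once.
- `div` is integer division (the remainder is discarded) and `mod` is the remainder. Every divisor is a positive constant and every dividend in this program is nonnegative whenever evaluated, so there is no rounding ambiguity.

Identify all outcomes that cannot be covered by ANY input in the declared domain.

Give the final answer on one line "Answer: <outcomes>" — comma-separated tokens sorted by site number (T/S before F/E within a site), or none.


running all 75 domain inputs and tallying outcomes:
  B5=T: no domain input ever produces it -> dead
  B6=T: no domain input ever produces it -> dead
  reachable outcomes have witnesses, e.g. B1=T (e.g. r=1, w=2), B1=F (e.g. r=1, w=2), B2=T (e.g. r=1, w=2), B2=F (e.g. r=5, w=2)
Answer: B5=T, B6=T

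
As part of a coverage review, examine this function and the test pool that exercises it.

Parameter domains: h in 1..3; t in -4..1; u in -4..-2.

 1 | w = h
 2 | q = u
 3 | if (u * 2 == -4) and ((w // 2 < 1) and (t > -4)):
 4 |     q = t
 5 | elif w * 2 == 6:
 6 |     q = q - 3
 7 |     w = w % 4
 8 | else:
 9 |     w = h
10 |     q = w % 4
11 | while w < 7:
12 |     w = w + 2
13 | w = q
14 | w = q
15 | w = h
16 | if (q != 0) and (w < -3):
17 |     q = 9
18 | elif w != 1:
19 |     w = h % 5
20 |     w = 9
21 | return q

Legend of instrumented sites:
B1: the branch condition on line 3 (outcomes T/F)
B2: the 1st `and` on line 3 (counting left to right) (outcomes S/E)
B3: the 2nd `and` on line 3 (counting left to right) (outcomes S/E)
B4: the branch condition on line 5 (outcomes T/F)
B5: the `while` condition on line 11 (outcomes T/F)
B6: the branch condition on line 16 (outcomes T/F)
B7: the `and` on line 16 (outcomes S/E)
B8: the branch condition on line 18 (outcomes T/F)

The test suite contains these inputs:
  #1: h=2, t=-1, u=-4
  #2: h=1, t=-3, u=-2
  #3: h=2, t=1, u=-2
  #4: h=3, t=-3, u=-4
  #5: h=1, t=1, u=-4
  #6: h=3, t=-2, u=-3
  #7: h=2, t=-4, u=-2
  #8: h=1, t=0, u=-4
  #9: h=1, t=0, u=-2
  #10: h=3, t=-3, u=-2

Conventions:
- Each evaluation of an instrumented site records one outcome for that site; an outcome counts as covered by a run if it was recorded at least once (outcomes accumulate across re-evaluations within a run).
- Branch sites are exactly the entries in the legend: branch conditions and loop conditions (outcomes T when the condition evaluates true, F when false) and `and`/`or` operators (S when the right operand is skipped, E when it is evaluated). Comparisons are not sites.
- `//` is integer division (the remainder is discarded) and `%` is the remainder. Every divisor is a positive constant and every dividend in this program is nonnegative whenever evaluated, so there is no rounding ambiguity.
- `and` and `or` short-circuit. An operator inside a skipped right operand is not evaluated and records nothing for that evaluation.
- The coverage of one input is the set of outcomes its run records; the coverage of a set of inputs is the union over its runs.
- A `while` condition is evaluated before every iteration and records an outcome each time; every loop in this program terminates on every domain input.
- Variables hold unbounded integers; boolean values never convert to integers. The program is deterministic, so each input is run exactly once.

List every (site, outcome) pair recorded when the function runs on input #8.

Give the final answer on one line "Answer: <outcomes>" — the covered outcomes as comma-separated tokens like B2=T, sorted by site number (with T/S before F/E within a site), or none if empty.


Event log for input #8 (h=1, t=0, u=-4):
  B2->S, B1->F, B4->F, B5->T, B5->T, B5->T, B5->F, B7->E, B6->F, B8->F
as a set, this run covers: B1=F, B2=S, B4=F, B5=T, B5=F, B6=F, B7=E, B8=F
Answer: B1=F, B2=S, B4=F, B5=T, B5=F, B6=F, B7=E, B8=F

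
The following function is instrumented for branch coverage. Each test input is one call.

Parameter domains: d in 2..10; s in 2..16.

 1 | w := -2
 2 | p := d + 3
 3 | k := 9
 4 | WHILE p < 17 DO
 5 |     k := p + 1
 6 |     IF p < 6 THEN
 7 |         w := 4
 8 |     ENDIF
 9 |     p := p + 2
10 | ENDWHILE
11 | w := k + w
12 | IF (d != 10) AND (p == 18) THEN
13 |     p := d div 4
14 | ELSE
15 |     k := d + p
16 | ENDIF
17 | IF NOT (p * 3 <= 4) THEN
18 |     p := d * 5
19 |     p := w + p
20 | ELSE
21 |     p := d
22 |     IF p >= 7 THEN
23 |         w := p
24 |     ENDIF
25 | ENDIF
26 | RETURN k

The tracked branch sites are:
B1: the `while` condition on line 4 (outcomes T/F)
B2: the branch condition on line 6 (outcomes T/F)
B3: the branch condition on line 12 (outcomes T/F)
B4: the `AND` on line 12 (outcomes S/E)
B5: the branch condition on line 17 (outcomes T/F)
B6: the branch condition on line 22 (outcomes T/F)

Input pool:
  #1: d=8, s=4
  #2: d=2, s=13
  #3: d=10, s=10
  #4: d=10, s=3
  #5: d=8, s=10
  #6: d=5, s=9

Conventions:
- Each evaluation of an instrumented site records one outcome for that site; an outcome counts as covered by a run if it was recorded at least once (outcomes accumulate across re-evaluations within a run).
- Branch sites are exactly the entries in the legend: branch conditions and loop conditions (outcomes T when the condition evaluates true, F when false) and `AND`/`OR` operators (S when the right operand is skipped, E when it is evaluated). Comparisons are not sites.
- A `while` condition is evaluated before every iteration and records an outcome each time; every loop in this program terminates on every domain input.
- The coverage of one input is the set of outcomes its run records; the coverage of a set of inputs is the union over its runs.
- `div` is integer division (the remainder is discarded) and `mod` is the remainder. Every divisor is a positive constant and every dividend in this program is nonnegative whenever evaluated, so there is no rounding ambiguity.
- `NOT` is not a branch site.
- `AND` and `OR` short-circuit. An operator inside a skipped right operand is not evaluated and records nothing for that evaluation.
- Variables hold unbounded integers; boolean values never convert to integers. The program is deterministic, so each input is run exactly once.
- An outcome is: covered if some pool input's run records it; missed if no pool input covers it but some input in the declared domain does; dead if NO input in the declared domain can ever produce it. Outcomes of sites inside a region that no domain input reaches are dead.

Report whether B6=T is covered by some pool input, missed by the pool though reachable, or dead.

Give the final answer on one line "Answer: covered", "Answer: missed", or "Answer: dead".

no pool input records B6=T
but domain input (d=7, s=2) does record it -> reachable, so missed

Answer: missed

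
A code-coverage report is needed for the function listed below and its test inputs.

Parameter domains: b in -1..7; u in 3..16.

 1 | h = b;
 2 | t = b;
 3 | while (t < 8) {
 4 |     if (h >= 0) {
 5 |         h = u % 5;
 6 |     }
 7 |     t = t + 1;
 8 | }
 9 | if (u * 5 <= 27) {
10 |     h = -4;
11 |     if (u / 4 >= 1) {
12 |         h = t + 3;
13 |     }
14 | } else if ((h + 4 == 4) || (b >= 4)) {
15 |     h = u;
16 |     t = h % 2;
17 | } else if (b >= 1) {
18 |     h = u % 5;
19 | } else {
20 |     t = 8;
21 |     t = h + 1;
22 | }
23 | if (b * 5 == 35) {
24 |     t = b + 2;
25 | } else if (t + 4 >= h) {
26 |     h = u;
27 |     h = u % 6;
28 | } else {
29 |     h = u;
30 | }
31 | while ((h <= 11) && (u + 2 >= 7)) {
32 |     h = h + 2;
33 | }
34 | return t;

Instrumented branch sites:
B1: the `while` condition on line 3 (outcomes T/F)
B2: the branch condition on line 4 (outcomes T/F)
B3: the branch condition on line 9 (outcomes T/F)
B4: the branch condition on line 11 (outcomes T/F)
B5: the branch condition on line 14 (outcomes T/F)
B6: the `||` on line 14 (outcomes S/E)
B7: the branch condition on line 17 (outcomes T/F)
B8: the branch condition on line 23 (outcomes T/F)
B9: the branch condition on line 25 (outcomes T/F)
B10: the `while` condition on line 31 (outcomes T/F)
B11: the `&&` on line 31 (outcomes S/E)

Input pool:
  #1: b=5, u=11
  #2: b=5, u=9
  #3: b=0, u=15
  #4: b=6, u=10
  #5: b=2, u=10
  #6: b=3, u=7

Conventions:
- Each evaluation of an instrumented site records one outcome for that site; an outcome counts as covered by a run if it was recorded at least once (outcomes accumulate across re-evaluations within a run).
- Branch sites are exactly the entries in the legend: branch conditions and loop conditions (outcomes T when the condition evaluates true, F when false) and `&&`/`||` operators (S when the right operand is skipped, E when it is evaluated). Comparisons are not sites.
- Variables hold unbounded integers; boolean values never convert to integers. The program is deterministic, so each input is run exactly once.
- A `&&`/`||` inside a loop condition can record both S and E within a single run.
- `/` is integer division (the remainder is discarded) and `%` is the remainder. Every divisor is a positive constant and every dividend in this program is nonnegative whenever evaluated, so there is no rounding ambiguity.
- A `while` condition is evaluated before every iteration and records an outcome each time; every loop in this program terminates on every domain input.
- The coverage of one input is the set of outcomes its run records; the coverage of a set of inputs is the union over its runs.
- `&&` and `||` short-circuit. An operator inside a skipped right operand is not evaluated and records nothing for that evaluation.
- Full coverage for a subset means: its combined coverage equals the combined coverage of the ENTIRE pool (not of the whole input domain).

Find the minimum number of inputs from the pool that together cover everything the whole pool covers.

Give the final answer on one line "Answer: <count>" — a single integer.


test 1 (b=5, u=11) fires B1->T, B2->T, B1->T, B2->T, B1->T, B2->T, B1->F, B3->F, B6->E, B5->T, B8->F, B9->F, B11->E, B10->T, ...; hits B1=T, B1=F, B2=T, B3=F, B5=T, B6=E, B8=F, B9=F, B10=T, B10=F, B11=S, B11=E
test 2 (b=5, u=9) fires B1->T, B2->T, B1->T, B2->T, B1->T, B2->T, B1->F, B3->F, B6->E, B5->T, B8->F, B9->F, B11->E, B10->T, ...; hits B1=T, B1=F, B2=T, B3=F, B5=T, B6=E, B8=F, B9=F, B10=T, B10=F, B11=S, B11=E
test 3 (b=0, u=15) fires B1->T, B2->T, B1->T, B2->T, B1->T, B2->T, B1->T, B2->T, B1->T, B2->T, B1->T, B2->T, B1->T, B2->T, ...; hits B1=T, B1=F, B2=T, B3=F, B5=T, B6=S, B8=F, B9=F, B10=F, B11=S
test 4 (b=6, u=10) fires B1->T, B2->T, B1->T, B2->T, B1->F, B3->F, B6->S, B5->T, B8->F, B9->F, B11->E, B10->T, B11->S, B10->F; hits B1=T, B1=F, B2=T, B3=F, B5=T, B6=S, B8=F, B9=F, B10=T, B10=F, B11=S, B11=E
test 5 (b=2, u=10) fires B1->T, B2->T, B1->T, B2->T, B1->T, B2->T, B1->T, B2->T, B1->T, B2->T, B1->T, B2->T, B1->F, B3->F, ...; hits B1=T, B1=F, B2=T, B3=F, B5=T, B6=S, B8=F, B9=F, B10=T, B10=F, B11=S, B11=E
test 6 (b=3, u=7) fires B1->T, B2->T, B1->T, B2->T, B1->T, B2->T, B1->T, B2->T, B1->T, B2->T, B1->F, B3->F, B6->E, B5->F, ...; hits B1=T, B1=F, B2=T, B3=F, B5=F, B6=E, B7=T, B8=F, B9=T, B10=T, B10=F, B11=S, B11=E
together the pool reaches 16 outcomes: B1=T, B1=F, B2=T, B3=F, B5=T, B5=F, B6=S, B6=E, B7=T, B8=F, B9=T, B9=F, B10=T, B10=F, B11=S, B11=E
checked all size-1 subsets: none covers 16 outcomes (max 13/16)
the canonical winner is {3, 6}: size 2, full 16-outcome coverage, earliest index list among size-2 covers
Answer: 2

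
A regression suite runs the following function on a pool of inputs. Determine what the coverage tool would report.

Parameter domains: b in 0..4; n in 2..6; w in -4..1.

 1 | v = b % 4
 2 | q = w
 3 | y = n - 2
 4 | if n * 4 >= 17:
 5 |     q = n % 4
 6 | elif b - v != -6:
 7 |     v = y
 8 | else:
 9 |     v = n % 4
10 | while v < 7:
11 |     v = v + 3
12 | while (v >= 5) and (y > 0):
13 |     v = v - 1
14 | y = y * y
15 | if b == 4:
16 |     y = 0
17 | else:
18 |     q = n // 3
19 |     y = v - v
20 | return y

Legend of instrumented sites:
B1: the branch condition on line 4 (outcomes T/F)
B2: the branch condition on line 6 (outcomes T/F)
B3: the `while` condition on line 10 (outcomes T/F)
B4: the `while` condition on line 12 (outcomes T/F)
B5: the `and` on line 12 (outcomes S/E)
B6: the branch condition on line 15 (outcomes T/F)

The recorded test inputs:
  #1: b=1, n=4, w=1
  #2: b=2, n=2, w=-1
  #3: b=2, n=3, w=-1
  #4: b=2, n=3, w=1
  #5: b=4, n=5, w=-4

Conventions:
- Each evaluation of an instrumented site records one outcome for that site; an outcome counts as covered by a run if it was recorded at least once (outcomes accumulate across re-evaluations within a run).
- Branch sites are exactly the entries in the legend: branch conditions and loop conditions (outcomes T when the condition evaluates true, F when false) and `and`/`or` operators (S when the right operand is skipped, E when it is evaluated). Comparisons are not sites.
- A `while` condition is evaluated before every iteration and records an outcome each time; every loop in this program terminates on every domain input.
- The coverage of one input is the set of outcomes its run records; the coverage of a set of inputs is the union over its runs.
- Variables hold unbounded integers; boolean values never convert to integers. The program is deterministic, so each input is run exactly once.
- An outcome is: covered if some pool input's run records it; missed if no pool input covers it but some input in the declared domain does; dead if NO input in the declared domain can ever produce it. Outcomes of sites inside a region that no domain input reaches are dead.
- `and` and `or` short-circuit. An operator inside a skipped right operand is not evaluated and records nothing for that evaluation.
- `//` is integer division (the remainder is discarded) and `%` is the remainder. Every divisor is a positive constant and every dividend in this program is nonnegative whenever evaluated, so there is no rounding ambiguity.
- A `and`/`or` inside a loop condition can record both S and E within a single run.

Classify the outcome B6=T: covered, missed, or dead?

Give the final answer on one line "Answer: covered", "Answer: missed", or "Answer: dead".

B6=T is recorded by pool input(s) 5 -> covered

Answer: covered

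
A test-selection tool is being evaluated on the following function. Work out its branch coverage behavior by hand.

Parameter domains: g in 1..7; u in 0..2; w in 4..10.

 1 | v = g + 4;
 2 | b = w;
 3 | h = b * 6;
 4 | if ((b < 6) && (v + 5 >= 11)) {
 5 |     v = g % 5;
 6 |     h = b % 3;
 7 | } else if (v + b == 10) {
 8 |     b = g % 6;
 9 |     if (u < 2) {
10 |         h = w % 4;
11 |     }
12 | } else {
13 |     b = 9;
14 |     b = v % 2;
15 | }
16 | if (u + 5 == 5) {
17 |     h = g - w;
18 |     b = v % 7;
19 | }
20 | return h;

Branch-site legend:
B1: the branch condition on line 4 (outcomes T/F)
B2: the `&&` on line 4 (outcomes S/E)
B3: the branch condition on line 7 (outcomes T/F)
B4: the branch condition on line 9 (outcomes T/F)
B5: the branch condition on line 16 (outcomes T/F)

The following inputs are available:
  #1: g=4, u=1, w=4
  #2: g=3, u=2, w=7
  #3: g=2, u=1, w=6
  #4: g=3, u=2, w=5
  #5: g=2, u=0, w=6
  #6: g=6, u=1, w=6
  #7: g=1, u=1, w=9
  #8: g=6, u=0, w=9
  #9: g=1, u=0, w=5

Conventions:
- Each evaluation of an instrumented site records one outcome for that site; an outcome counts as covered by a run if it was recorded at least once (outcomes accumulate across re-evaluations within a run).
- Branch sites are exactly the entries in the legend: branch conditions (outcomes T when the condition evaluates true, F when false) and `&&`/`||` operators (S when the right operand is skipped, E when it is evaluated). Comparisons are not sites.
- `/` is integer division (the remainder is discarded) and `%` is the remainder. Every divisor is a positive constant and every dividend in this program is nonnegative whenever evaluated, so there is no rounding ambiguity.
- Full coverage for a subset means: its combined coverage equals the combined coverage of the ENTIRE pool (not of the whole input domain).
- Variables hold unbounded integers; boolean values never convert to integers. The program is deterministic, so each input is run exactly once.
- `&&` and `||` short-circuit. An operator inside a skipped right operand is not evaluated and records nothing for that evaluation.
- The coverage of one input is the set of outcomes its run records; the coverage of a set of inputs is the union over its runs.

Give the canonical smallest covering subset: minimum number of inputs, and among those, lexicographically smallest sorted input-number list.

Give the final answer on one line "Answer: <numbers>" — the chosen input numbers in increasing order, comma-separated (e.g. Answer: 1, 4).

input #1, g=4, u=1, w=4: events B2->E, B1->T, B5->F; outcomes B1=T, B2=E, B5=F
input #2, g=3, u=2, w=7: events B2->S, B1->F, B3->F, B5->F; outcomes B1=F, B2=S, B3=F, B5=F
input #3, g=2, u=1, w=6: events B2->S, B1->F, B3->F, B5->F; outcomes B1=F, B2=S, B3=F, B5=F
input #4, g=3, u=2, w=5: events B2->E, B1->T, B5->F; outcomes B1=T, B2=E, B5=F
input #5, g=2, u=0, w=6: events B2->S, B1->F, B3->F, B5->T; outcomes B1=F, B2=S, B3=F, B5=T
input #6, g=6, u=1, w=6: events B2->S, B1->F, B3->F, B5->F; outcomes B1=F, B2=S, B3=F, B5=F
input #7, g=1, u=1, w=9: events B2->S, B1->F, B3->F, B5->F; outcomes B1=F, B2=S, B3=F, B5=F
input #8, g=6, u=0, w=9: events B2->S, B1->F, B3->F, B5->T; outcomes B1=F, B2=S, B3=F, B5=T
input #9, g=1, u=0, w=5: events B2->E, B1->F, B3->T, B4->T, B5->T; outcomes B1=F, B2=E, B3=T, B4=T, B5=T
union over all inputs: B1=T, B1=F, B2=S, B2=E, B3=T, B3=F, B4=T, B5=T, B5=F (9 outcomes)
every size-1 subset falls short of the 9 outcomes (best: 5/9)
every size-2 subset falls short of the 9 outcomes (best: 8/9)
the canonical winner is {1, 2, 9}: size 3, full 9-outcome coverage, earliest index list among size-3 covers

Answer: 1, 2, 9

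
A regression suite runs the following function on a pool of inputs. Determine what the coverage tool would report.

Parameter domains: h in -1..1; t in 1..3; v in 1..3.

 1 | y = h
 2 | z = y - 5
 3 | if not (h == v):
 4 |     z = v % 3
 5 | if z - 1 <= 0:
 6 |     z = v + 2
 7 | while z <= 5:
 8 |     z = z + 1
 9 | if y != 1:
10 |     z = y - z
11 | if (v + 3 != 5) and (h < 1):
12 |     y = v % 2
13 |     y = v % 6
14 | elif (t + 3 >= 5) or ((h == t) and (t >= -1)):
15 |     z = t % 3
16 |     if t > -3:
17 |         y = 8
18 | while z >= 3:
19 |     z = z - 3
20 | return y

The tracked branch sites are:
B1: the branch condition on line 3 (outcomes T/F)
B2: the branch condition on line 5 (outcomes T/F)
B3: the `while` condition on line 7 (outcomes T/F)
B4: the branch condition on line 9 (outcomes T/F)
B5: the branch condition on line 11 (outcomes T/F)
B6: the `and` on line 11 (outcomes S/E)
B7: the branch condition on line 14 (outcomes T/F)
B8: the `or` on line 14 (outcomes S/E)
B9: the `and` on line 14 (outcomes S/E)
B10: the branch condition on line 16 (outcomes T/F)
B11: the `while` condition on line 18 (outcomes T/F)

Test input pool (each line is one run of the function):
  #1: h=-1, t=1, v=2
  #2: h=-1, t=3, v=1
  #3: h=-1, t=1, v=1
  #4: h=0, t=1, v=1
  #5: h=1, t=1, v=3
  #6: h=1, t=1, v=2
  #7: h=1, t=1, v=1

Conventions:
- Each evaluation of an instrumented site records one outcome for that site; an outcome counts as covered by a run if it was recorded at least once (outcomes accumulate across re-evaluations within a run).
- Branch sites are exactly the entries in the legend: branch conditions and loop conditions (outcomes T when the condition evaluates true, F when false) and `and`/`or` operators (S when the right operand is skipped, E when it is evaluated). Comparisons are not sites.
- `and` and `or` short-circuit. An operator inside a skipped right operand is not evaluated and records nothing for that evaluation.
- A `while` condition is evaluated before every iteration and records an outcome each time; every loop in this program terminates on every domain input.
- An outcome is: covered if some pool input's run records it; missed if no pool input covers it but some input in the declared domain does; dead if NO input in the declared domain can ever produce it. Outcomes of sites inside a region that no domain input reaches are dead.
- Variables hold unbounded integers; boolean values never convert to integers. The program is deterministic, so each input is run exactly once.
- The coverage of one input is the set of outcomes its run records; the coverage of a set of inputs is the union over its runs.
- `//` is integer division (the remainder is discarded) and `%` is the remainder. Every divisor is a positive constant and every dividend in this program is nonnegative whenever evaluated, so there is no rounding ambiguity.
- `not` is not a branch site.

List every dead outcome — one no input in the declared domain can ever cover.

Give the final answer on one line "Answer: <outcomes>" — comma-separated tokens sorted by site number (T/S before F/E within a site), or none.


sweeping the full domain (27 inputs) for each outcome:
  B10=F: unreachable across the whole domain -> dead
  B11=T: unreachable across the whole domain -> dead
  reachable outcomes have witnesses, e.g. B1=T (e.g. h=-1, t=1, v=1), B1=F (e.g. h=1, t=1, v=1), B2=T (e.g. h=-1, t=1, v=1), B2=F (e.g. h=-1, t=1, v=2)
Answer: B10=F, B11=T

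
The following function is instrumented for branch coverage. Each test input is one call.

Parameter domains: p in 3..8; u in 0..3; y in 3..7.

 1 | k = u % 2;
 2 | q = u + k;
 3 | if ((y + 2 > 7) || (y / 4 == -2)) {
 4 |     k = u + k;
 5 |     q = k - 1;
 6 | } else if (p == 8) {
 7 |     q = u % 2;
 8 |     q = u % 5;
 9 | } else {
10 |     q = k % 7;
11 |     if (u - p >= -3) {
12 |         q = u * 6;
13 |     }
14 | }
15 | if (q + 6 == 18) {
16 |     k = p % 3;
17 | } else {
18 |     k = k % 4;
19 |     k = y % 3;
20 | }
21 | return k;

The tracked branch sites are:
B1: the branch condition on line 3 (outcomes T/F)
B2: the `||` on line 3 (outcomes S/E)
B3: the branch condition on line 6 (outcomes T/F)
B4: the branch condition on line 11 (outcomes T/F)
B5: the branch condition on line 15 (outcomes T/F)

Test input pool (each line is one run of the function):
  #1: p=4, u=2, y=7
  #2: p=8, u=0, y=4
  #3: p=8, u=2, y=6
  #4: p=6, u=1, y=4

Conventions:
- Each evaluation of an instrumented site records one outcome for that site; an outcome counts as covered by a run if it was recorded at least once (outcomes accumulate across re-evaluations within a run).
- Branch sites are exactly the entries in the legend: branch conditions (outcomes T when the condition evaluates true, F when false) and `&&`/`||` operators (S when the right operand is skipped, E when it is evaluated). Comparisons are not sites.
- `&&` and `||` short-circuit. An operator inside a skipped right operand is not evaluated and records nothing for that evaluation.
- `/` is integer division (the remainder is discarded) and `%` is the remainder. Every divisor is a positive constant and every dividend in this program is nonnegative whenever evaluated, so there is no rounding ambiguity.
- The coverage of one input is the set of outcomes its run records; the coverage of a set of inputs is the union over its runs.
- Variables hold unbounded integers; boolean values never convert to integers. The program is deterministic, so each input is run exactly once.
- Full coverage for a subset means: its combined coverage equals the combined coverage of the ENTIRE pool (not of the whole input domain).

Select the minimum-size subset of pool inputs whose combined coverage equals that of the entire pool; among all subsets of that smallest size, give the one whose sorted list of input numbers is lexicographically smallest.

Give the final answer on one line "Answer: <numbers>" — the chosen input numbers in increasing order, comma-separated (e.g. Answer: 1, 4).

#1 (p=4, u=2, y=7) -> B2->S, B1->T, B5->F; covered: B1=T, B2=S, B5=F
#2 (p=8, u=0, y=4) -> B2->E, B1->F, B3->T, B5->F; covered: B1=F, B2=E, B3=T, B5=F
#3 (p=8, u=2, y=6) -> B2->S, B1->T, B5->F; covered: B1=T, B2=S, B5=F
#4 (p=6, u=1, y=4) -> B2->E, B1->F, B3->F, B4->F, B5->F; covered: B1=F, B2=E, B3=F, B4=F, B5=F
pool-wide coverage (8 outcomes): B1=T, B1=F, B2=S, B2=E, B3=T, B3=F, B4=F, B5=F
no size-1 subset reaches all 8 outcomes (best union: 5/8)
no size-2 subset reaches all 8 outcomes (best union: 7/8)
size 3: inputs {1, 2, 4} cover all 8 outcomes, and no lexicographically smaller subset of this size does

Answer: 1, 2, 4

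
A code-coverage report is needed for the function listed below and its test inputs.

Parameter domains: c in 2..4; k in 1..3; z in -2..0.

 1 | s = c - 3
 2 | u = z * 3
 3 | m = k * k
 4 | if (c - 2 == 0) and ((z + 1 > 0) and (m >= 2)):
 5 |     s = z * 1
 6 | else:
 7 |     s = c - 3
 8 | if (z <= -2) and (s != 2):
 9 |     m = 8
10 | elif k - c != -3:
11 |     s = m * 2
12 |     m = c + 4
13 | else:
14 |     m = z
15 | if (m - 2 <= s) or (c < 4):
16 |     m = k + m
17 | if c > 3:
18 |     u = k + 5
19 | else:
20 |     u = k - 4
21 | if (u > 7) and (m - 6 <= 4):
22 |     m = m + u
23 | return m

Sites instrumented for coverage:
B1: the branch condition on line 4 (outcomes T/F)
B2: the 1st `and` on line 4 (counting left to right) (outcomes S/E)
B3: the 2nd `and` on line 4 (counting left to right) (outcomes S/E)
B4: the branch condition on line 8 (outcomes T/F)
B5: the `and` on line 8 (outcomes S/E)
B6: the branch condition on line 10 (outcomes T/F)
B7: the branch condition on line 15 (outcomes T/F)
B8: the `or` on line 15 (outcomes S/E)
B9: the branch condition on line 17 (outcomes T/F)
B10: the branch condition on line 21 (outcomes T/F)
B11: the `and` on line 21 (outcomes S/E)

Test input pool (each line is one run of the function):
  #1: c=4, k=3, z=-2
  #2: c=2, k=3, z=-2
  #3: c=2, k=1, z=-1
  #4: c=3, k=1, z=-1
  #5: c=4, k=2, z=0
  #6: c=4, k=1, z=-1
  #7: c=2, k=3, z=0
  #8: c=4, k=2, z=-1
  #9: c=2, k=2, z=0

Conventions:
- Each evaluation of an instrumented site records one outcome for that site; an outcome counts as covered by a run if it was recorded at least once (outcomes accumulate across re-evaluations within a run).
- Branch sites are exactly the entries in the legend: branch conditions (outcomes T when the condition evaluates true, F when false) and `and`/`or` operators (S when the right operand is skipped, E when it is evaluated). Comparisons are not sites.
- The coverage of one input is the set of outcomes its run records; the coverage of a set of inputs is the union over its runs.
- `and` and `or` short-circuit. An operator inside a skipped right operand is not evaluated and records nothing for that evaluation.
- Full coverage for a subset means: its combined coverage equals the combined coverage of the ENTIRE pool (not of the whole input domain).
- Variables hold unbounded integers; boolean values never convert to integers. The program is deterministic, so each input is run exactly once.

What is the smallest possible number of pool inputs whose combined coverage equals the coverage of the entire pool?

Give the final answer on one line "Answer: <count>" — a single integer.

run #1 (c=4, k=3, z=-2) runs B2->S, B1->F, B5->E, B4->T, B8->E, B7->F, B9->T, B11->E, B10->T; records B1=F, B2=S, B4=T, B5=E, B7=F, B8=E, B9=T, B10=T, B11=E
run #2 (c=2, k=3, z=-2) runs B2->E, B3->S, B1->F, B5->E, B4->T, B8->E, B7->T, B9->F, B11->S, B10->F; records B1=F, B2=E, B3=S, B4=T, B5=E, B7=T, B8=E, B9=F, B10=F, B11=S
run #3 (c=2, k=1, z=-1) runs B2->E, B3->S, B1->F, B5->S, B4->F, B6->T, B8->E, B7->T, B9->F, B11->S, B10->F; records B1=F, B2=E, B3=S, B4=F, B5=S, B6=T, B7=T, B8=E, B9=F, B10=F, B11=S
run #4 (c=3, k=1, z=-1) runs B2->S, B1->F, B5->S, B4->F, B6->T, B8->E, B7->T, B9->F, B11->S, B10->F; records B1=F, B2=S, B4=F, B5=S, B6=T, B7=T, B8=E, B9=F, B10=F, B11=S
run #5 (c=4, k=2, z=0) runs B2->S, B1->F, B5->S, B4->F, B6->T, B8->S, B7->T, B9->T, B11->S, B10->F; records B1=F, B2=S, B4=F, B5=S, B6=T, B7=T, B8=S, B9=T, B10=F, B11=S
run #6 (c=4, k=1, z=-1) runs B2->S, B1->F, B5->S, B4->F, B6->F, B8->S, B7->T, B9->T, B11->S, B10->F; records B1=F, B2=S, B4=F, B5=S, B6=F, B7=T, B8=S, B9=T, B10=F, B11=S
run #7 (c=2, k=3, z=0) runs B2->E, B3->E, B1->T, B5->S, B4->F, B6->T, B8->S, B7->T, B9->F, B11->S, B10->F; records B1=T, B2=E, B3=E, B4=F, B5=S, B6=T, B7=T, B8=S, B9=F, B10=F, B11=S
run #8 (c=4, k=2, z=-1) runs B2->S, B1->F, B5->S, B4->F, B6->T, B8->S, B7->T, B9->T, B11->S, B10->F; records B1=F, B2=S, B4=F, B5=S, B6=T, B7=T, B8=S, B9=T, B10=F, B11=S
run #9 (c=2, k=2, z=0) runs B2->E, B3->E, B1->T, B5->S, B4->F, B6->T, B8->S, B7->T, B9->F, B11->S, B10->F; records B1=T, B2=E, B3=E, B4=F, B5=S, B6=T, B7=T, B8=S, B9=F, B10=F, B11=S
union over all inputs: B1=T, B1=F, B2=S, B2=E, B3=S, B3=E, B4=T, B4=F, B5=S, B5=E, B6=T, B6=F, B7=T, B7=F, B8=S, B8=E, B9=T, B9=F, B10=T, B10=F, B11=S, B11=E (22 outcomes)
every size-1 subset falls short of the 22 outcomes (best: 11/22)
every size-2 subset falls short of the 22 outcomes (best: 20/22)
every size-3 subset falls short of the 22 outcomes (best: 21/22)
the canonical winner is {1, 2, 6, 7}: size 4, full 22-outcome coverage, earliest index list among size-4 covers

Answer: 4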